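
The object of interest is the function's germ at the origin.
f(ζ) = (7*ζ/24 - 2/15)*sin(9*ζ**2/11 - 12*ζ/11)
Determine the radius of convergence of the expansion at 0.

The radius of convergence is infinite.

The factor sin(9*ζ**2/11 - 12*ζ/11) is entire and contributes no finite singular point.
The polynomial part has no poles.
No finite singular points: the Taylor series at 0 converges everywhere.


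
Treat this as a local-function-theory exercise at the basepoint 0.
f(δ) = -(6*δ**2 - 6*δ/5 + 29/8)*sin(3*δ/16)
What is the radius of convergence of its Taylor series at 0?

The factor -sin(3*δ/16) is entire and contributes no finite singular point.
The polynomial part has no poles.
No finite singular points: the Taylor series at 0 converges everywhere.

The radius of convergence is infinite.


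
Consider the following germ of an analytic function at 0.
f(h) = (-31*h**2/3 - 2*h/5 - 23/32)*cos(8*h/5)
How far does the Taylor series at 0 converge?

The factor cos(8*h/5) is entire and contributes no finite singular point.
The polynomial part has no poles.
No finite singular points: the Taylor series at 0 converges everywhere.

The radius of convergence is infinite.


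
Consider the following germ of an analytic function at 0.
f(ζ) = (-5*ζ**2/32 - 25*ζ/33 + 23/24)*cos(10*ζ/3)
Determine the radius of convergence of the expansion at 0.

The radius of convergence is infinite.

The factor cos(10*ζ/3) is entire and contributes no finite singular point.
The polynomial part has no poles.
No finite singular points: the Taylor series at 0 converges everywhere.


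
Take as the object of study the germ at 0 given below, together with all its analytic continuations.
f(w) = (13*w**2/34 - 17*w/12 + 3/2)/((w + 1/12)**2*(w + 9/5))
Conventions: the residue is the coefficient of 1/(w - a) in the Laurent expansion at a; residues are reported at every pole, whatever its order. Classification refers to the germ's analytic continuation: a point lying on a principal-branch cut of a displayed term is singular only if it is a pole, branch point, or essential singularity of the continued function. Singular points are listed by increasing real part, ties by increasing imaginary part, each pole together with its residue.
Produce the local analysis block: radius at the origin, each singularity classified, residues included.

Denominator factor (w + 1/12)^2: pole of order 2 at -1/12, modulus 1/12.
Denominator factor (w + 9/5): pole of order 1 at -9/5, modulus 9/5.
The radius of convergence is the smallest modulus among the singular points: 1/12.
At the order-1 pole -9/5 set g(w) = (w - (-9/5))*f(w) = (13*w**2/34 - 17*w/12 + 3/2)/(w + 1/12)**2.
Simple pole: residue = g(a) at a = -9/5, which is 323676/180353.
At the order-2 pole -1/12 set g(w) = (w - (-1/12))^2*f(w) = (13*w**2/34 - 17*w/12 + 3/2)/(w + 9/5).
Order-2 pole: residue = g'(a); g'(-1/12) = -509435/360706, so the residue is -509435/360706.
List the singular points by increasing real part (a conjugate pair: the negative imaginary part first).

Radius of convergence at 0: 1/12.
At -9/5: a pole of order 1; residue 323676/180353.
At -1/12: a pole of order 2; residue -509435/360706.


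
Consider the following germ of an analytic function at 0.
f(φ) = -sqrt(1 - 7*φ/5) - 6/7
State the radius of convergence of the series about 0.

The radius of convergence is 5/7.

Branch term (-1)*sqrt(1 - φ/(5/7)): its argument vanishes at φ = 5/7, a square-root branch point, modulus 5/7.
The radius of convergence is the smallest modulus among the singular points: 5/7.


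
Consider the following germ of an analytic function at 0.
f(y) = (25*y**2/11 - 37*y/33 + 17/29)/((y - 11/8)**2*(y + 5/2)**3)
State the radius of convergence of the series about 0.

Denominator factor (y - 11/8)^2: pole of order 2 at 11/8, modulus 11/8.
Denominator factor (y + 5/2)^3: pole of order 3 at -5/2, modulus 5/2.
The radius of convergence is the smallest modulus among the singular points: 11/8.

The radius of convergence is 11/8.


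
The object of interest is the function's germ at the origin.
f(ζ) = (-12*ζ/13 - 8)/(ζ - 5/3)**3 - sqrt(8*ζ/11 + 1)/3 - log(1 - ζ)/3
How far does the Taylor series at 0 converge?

Denominator factor (ζ - 5/3)^3: pole of order 3 at 5/3, modulus 5/3.
Branch term (-1/3)*log(1 - ζ/(1)): its argument vanishes at ζ = 1, a logarithmic branch point, modulus 1.
Branch term (-1/3)*sqrt(1 - ζ/(-11/8)): its argument vanishes at ζ = -11/8, a square-root branch point, modulus 11/8.
The radius of convergence is the smallest modulus among the singular points: 1.

The radius of convergence is 1.


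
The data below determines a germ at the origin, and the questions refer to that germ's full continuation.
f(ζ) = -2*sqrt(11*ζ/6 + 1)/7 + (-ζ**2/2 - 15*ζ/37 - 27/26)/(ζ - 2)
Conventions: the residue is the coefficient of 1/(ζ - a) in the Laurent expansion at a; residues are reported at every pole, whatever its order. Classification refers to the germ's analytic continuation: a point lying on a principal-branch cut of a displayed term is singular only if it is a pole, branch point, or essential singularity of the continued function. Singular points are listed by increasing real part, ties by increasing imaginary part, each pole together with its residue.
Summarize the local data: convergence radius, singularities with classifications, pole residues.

Radius of convergence at 0: 6/11.
At -6/11: an algebraic (square-root) branch point.
At 2: a pole of order 1; residue -3703/962.

Denominator factor (ζ - 2): pole of order 1 at 2, modulus 2.
Branch term (-2/7)*sqrt(1 - ζ/(-6/11)): its argument vanishes at ζ = -6/11, a square-root branch point, modulus 6/11.
The radius of convergence is the smallest modulus among the singular points: 6/11.
The branch term is analytic at 2 and contributes nothing to the residue; only the rational part matters.
At the order-1 pole 2 set g(ζ) = (ζ - (2))*(rational part) = -ζ**2/2 - 15*ζ/37 - 27/26.
Simple pole: residue = g(a) at a = 2, which is -3703/962.
List the singular points by increasing real part (a conjugate pair: the negative imaginary part first).


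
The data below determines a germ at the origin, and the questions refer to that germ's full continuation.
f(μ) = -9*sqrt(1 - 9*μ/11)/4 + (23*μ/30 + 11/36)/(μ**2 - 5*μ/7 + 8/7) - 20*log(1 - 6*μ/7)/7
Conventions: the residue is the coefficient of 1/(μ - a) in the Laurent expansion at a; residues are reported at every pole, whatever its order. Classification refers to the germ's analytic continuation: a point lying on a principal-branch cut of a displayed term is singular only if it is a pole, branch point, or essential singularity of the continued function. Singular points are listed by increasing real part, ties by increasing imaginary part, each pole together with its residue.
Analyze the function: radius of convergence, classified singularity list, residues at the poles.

Radius of convergence at 0: (2/7)*sqrt(14).
At (5/14) - ((1/14)*sqrt(199))*i: a pole of order 1; residue (23/60) + ((73/3582)*sqrt(199))*i.
At (5/14) + ((1/14)*sqrt(199))*i: a pole of order 1; residue (23/60) - ((73/3582)*sqrt(199))*i.
At 7/6: a logarithmic branch point.
At 11/9: an algebraic (square-root) branch point.

Denominator factor (μ**2 - 5*μ/7 + 8/7): discriminant -199/49, complex-conjugate roots (5/14) + ((1/14)*sqrt(199))*i and (5/14) - ((1/14)*sqrt(199))*i; poles of order 1, moduli (2/7)*sqrt(14) and (2/7)*sqrt(14).
Branch term (-20/7)*log(1 - μ/(7/6)): its argument vanishes at μ = 7/6, a logarithmic branch point, modulus 7/6.
Branch term (-9/4)*sqrt(1 - μ/(11/9)): its argument vanishes at μ = 11/9, a square-root branch point, modulus 11/9.
The radius of convergence is the smallest modulus among the singular points: (2/7)*sqrt(14).
The branch terms are analytic at (5/14) - ((1/14)*sqrt(199))*i and contribute nothing to the residue; only the rational part matters.
The factor μ**2 - 5*μ/7 + 8/7 splits as (μ - a)(μ - a') with a = (5/14) - ((1/14)*sqrt(199))*i, a' = (5/14) + ((1/14)*sqrt(199))*i. At the order-1 pole a set g(μ) = (μ - a)*(rational part) = [23*μ/30 + 11/36] / (μ - a').
Simple pole: residue = g(a) at a = (5/14) - ((1/14)*sqrt(199))*i, which is (23/60) + ((73/3582)*sqrt(199))*i.
The branch terms are analytic at (5/14) + ((1/14)*sqrt(199))*i and contribute nothing to the residue; only the rational part matters.
The factor μ**2 - 5*μ/7 + 8/7 splits as (μ - a)(μ - a') with a = (5/14) + ((1/14)*sqrt(199))*i, a' = (5/14) - ((1/14)*sqrt(199))*i. At the order-1 pole a set g(μ) = (μ - a)*(rational part) = [23*μ/30 + 11/36] / (μ - a').
Simple pole: residue = g(a) at a = (5/14) + ((1/14)*sqrt(199))*i, which is (23/60) - ((73/3582)*sqrt(199))*i.
List the singular points by increasing real part (a conjugate pair: the negative imaginary part first).


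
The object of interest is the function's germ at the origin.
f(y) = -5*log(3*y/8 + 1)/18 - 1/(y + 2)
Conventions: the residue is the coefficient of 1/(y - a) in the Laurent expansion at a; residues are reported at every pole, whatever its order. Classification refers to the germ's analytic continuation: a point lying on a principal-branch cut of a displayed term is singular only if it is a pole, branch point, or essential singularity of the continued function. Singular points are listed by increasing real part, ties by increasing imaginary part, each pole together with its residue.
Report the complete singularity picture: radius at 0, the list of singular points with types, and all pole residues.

Denominator factor (y + 2): pole of order 1 at -2, modulus 2.
Branch term (-5/18)*log(1 - y/(-8/3)): its argument vanishes at y = -8/3, a logarithmic branch point, modulus 8/3.
The radius of convergence is the smallest modulus among the singular points: 2.
The branch term is analytic at -2 and contributes nothing to the residue; only the rational part matters.
At the order-1 pole -2 set g(y) = (y - (-2))*(rational part) = -1.
Simple pole: residue = g(a) at a = -2, which is -1.
List the singular points by increasing real part (a conjugate pair: the negative imaginary part first).

Radius of convergence at 0: 2.
At -8/3: a logarithmic branch point.
At -2: a pole of order 1; residue -1.


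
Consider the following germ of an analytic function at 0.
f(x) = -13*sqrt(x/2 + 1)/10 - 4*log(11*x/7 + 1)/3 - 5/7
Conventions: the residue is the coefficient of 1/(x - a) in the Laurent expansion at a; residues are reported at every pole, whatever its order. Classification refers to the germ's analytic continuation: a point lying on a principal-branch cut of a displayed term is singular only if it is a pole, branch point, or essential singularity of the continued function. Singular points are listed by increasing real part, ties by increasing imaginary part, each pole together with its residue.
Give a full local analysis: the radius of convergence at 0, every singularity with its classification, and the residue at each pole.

Branch term (-13/10)*sqrt(1 - x/(-2)): its argument vanishes at x = -2, a square-root branch point, modulus 2.
Branch term (-4/3)*log(1 - x/(-7/11)): its argument vanishes at x = -7/11, a logarithmic branch point, modulus 7/11.
The radius of convergence is the smallest modulus among the singular points: 7/11.
List the singular points by increasing real part (a conjugate pair: the negative imaginary part first).

Radius of convergence at 0: 7/11.
At -2: an algebraic (square-root) branch point.
At -7/11: a logarithmic branch point.


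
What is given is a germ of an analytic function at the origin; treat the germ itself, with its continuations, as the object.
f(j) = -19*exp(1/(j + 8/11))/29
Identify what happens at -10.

The point is a regular point.

There is no denominator, hence no pole anywhere.
The essential point of exp(1/(j - (-8/11))) is -8/11, not -10.
So the germ continues analytically to -10.


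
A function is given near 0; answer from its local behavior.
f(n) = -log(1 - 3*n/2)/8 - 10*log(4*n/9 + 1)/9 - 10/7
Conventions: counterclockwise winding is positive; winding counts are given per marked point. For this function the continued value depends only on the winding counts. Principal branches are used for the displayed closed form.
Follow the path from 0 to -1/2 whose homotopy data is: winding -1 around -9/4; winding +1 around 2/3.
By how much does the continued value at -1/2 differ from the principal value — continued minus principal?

The rational part is single-valued and drops out of the difference; each branch term changes only by its own monodromy.
(-1/8)*log(1 - n/(2/3)): each positive loop around 2/3 adds 2*pi*i to the log, so winding +1 contributes (-1/8)*(1)*2*pi*i = -(1/4)*pi*i.
(-10/9)*log(1 - n/(-9/4)): each positive loop around -9/4 adds 2*pi*i to the log, so winding -1 contributes (-10/9)*(-1)*2*pi*i = (20/9)*pi*i.
Summing the contributions at n = -1/2 gives (71/36)*pi*i.

Continued minus principal equals (71/36)*pi*i.


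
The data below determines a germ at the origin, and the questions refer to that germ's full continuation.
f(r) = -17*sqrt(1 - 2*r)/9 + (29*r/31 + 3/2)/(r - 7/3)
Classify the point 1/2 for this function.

The term (-17/9)*sqrt(1 - r/(1/2)) has argument 1 - 1/2/(1/2) = 0 at 1/2: a square-root (algebraic, two-sheeted) branch point; the remaining terms are analytic or single-valued there.

The point is an algebraic (square-root) branch point.


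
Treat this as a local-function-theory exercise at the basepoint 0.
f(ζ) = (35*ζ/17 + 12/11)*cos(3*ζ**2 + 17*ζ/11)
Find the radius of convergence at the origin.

The factor cos(3*ζ**2 + 17*ζ/11) is entire and contributes no finite singular point.
The polynomial part has no poles.
No finite singular points: the Taylor series at 0 converges everywhere.

The radius of convergence is infinite.


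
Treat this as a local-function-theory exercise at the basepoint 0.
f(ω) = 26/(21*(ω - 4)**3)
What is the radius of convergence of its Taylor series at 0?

Denominator factor (ω - 4)^3: pole of order 3 at 4, modulus 4.
The radius of convergence is the smallest modulus among the singular points: 4.

The radius of convergence is 4.


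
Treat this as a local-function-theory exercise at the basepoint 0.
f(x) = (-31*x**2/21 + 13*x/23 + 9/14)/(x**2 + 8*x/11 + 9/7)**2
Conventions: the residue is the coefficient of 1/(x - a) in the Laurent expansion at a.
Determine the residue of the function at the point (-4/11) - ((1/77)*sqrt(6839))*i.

The factor x**2 + 8*x/11 + 9/7 splits as (x - a)(x - a') with a = (-4/11) - ((1/77)*sqrt(6839))*i, a' = (-4/11) + ((1/77)*sqrt(6839))*i. At the order-2 pole a set g(x) = (x - a)^2*f(x) = [-31*x**2/21 + 13*x/23 + 9/14] / (x - a')^2.
Order-2 pole: residue = g'(a); g'((-4/11) - ((1/77)*sqrt(6839))*i) = -((4382015/1229433352)*sqrt(6839))*i, so the residue is -((4382015/1229433352)*sqrt(6839))*i.

The residue is -((4382015/1229433352)*sqrt(6839))*i.


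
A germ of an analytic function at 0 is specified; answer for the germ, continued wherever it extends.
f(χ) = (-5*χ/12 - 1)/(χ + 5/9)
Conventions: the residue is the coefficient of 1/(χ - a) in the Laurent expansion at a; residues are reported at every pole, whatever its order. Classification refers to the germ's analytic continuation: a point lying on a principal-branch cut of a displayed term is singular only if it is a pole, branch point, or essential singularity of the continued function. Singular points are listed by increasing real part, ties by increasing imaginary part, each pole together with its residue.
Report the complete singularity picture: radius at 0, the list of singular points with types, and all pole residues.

Denominator factor (χ + 5/9): pole of order 1 at -5/9, modulus 5/9.
The radius of convergence is the smallest modulus among the singular points: 5/9.
At the order-1 pole -5/9 set g(χ) = (χ - (-5/9))*f(χ) = -5*χ/12 - 1.
Simple pole: residue = g(a) at a = -5/9, which is -83/108.

Radius of convergence at 0: 5/9.
At -5/9: a pole of order 1; residue -83/108.


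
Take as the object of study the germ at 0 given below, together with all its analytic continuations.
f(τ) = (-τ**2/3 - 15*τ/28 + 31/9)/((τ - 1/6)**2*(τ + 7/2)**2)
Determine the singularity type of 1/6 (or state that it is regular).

The point is a pole of order 2.

The denominator factor τ - 1/6 vanishes at 1/6 and appears to the power 2; the numerator there equals 5059/1512, nonzero, and no other factor vanishes.
Hence a pole whose order is the multiplicity, 2.


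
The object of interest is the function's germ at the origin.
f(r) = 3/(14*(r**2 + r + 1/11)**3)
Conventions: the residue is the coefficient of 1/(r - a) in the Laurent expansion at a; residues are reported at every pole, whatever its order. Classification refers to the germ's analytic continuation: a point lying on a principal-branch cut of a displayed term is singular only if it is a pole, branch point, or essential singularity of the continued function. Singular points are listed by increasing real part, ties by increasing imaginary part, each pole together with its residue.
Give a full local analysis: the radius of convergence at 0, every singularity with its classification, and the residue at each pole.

Radius of convergence at 0: 1/2 - (1/22)*sqrt(77).
At -1/2 - (1/22)*sqrt(77): a pole of order 3; residue -(1089/2401)*sqrt(77).
At -1/2 + (1/22)*sqrt(77): a pole of order 3; residue (1089/2401)*sqrt(77).

Denominator factor (r**2 + r + 1/11)^3: discriminant 7/11, real irrational roots -1/2 + (1/22)*sqrt(77) and -1/2 - (1/22)*sqrt(77); poles of order 3, moduli 1/2 - (1/22)*sqrt(77) and 1/2 + (1/22)*sqrt(77).
The radius of convergence is the smallest modulus among the singular points: 1/2 - (1/22)*sqrt(77).
The factor r**2 + r + 1/11 splits as (r - a)(r - a') with a = -1/2 - (1/22)*sqrt(77), a' = -1/2 + (1/22)*sqrt(77). At the order-3 pole a set g(r) = (r - a)^3*f(r) = [3/14] / (r - a')^3.
Order-3 pole: residue = g''(a)/2; g''(-1/2 - (1/22)*sqrt(77)) = -(2178/2401)*sqrt(77), so the residue is -(1089/2401)*sqrt(77).
The factor r**2 + r + 1/11 splits as (r - a)(r - a') with a = -1/2 + (1/22)*sqrt(77), a' = -1/2 - (1/22)*sqrt(77). At the order-3 pole a set g(r) = (r - a)^3*f(r) = [3/14] / (r - a')^3.
Order-3 pole: residue = g''(a)/2; g''(-1/2 + (1/22)*sqrt(77)) = (2178/2401)*sqrt(77), so the residue is (1089/2401)*sqrt(77).
List the singular points by increasing real part (a conjugate pair: the negative imaginary part first).


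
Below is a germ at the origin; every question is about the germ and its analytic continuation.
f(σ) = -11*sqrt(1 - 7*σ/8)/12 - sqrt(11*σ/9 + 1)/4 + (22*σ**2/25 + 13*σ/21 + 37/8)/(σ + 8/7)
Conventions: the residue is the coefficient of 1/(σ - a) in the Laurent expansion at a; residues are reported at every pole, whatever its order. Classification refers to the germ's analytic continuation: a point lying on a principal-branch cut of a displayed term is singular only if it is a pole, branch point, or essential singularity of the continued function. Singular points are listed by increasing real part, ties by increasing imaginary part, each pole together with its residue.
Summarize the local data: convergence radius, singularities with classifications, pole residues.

Denominator factor (σ + 8/7): pole of order 1 at -8/7, modulus 8/7.
Branch term (-1/4)*sqrt(1 - σ/(-9/11)): its argument vanishes at σ = -9/11, a square-root branch point, modulus 9/11.
Branch term (-11/12)*sqrt(1 - σ/(8/7)): its argument vanishes at σ = 8/7, a square-root branch point, modulus 8/7.
The radius of convergence is the smallest modulus among the singular points: 9/11.
The branch terms are analytic at -8/7 and contribute nothing to the residue; only the rational part matters.
At the order-1 pole -8/7 set g(σ) = (σ - (-8/7))*(rational part) = 22*σ**2/25 + 13*σ/21 + 37/8.
Simple pole: residue = g(a) at a = -8/7, which is 21281/4200.
List the singular points by increasing real part (a conjugate pair: the negative imaginary part first).

Radius of convergence at 0: 9/11.
At -8/7: a pole of order 1; residue 21281/4200.
At -9/11: an algebraic (square-root) branch point.
At 8/7: an algebraic (square-root) branch point.


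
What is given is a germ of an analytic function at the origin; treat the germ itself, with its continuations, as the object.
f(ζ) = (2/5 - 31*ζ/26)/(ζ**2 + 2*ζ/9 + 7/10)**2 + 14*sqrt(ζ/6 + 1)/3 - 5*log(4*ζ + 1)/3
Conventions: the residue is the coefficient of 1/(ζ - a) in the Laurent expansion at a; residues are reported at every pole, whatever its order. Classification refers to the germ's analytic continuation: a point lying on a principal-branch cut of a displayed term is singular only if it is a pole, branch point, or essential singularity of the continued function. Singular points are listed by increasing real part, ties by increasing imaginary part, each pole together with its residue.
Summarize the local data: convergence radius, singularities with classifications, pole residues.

Denominator factor (ζ**2 + 2*ζ/9 + 7/10)^2: discriminant -1114/405, complex-conjugate roots (-1/9) + ((1/90)*sqrt(5570))*i and (-1/9) - ((1/90)*sqrt(5570))*i; poles of order 2, moduli (1/10)*sqrt(70) and (1/10)*sqrt(70).
Branch term (-5/3)*log(1 - ζ/(-1/4)): its argument vanishes at ζ = -1/4, a logarithmic branch point, modulus 1/4.
Branch term (14/3)*sqrt(1 - ζ/(-6)): its argument vanishes at ζ = -6, a square-root branch point, modulus 6.
The radius of convergence is the smallest modulus among the singular points: 1/4.
The branch terms are analytic at (-1/9) - ((1/90)*sqrt(5570))*i and contribute nothing to the residue; only the rational part matters.
The factor ζ**2 + 2*ζ/9 + 7/10 splits as (ζ - a)(ζ - a') with a = (-1/9) - ((1/90)*sqrt(5570))*i, a' = (-1/9) + ((1/90)*sqrt(5570))*i. At the order-2 pole a set g(ζ) = (ζ - a)^2*(rational part) = [2/5 - 31*ζ/26] / (ζ - a')^2.
Order-2 pole: residue = g'(a); g'((-1/9) - ((1/90)*sqrt(5570))*i) = ((50463/16132948)*sqrt(5570))*i, so the residue is ((50463/16132948)*sqrt(5570))*i.
The branch terms are analytic at (-1/9) + ((1/90)*sqrt(5570))*i and contribute nothing to the residue; only the rational part matters.
The factor ζ**2 + 2*ζ/9 + 7/10 splits as (ζ - a)(ζ - a') with a = (-1/9) + ((1/90)*sqrt(5570))*i, a' = (-1/9) - ((1/90)*sqrt(5570))*i. At the order-2 pole a set g(ζ) = (ζ - a)^2*(rational part) = [2/5 - 31*ζ/26] / (ζ - a')^2.
Order-2 pole: residue = g'(a); g'((-1/9) + ((1/90)*sqrt(5570))*i) = -((50463/16132948)*sqrt(5570))*i, so the residue is -((50463/16132948)*sqrt(5570))*i.
List the singular points by increasing real part (a conjugate pair: the negative imaginary part first).

Radius of convergence at 0: 1/4.
At -6: an algebraic (square-root) branch point.
At -1/4: a logarithmic branch point.
At (-1/9) - ((1/90)*sqrt(5570))*i: a pole of order 2; residue ((50463/16132948)*sqrt(5570))*i.
At (-1/9) + ((1/90)*sqrt(5570))*i: a pole of order 2; residue -((50463/16132948)*sqrt(5570))*i.


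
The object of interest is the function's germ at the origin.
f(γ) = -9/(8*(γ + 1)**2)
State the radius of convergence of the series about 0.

Denominator factor (γ + 1)^2: pole of order 2 at -1, modulus 1.
The radius of convergence is the smallest modulus among the singular points: 1.

The radius of convergence is 1.


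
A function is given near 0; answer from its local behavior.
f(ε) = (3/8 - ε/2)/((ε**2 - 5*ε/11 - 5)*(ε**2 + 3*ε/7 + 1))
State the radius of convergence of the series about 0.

The radius of convergence is 1.

Denominator factor (ε**2 - 5*ε/11 - 5): discriminant 2445/121, real irrational roots 5/22 + (1/22)*sqrt(2445) and 5/22 - (1/22)*sqrt(2445); poles of order 1, moduli 5/22 + (1/22)*sqrt(2445) and -5/22 + (1/22)*sqrt(2445).
Denominator factor (ε**2 + 3*ε/7 + 1): discriminant -187/49, complex-conjugate roots (-3/14) + ((1/14)*sqrt(187))*i and (-3/14) - ((1/14)*sqrt(187))*i; poles of order 1, moduli 1 and 1.
The radius of convergence is the smallest modulus among the singular points: 1.


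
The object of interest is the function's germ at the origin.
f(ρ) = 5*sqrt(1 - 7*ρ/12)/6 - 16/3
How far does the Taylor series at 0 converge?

Branch term (5/6)*sqrt(1 - ρ/(12/7)): its argument vanishes at ρ = 12/7, a square-root branch point, modulus 12/7.
The radius of convergence is the smallest modulus among the singular points: 12/7.

The radius of convergence is 12/7.


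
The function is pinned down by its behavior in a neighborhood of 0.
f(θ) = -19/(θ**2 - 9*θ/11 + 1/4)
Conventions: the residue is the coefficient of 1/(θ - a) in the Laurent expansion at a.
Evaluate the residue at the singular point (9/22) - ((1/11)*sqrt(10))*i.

The residue is -((209/20)*sqrt(10))*i.

The factor θ**2 - 9*θ/11 + 1/4 splits as (θ - a)(θ - a') with a = (9/22) - ((1/11)*sqrt(10))*i, a' = (9/22) + ((1/11)*sqrt(10))*i. At the order-1 pole a set g(θ) = (θ - a)*f(θ) = [-19] / (θ - a').
Simple pole: residue = g(a) at a = (9/22) - ((1/11)*sqrt(10))*i, which is -((209/20)*sqrt(10))*i.


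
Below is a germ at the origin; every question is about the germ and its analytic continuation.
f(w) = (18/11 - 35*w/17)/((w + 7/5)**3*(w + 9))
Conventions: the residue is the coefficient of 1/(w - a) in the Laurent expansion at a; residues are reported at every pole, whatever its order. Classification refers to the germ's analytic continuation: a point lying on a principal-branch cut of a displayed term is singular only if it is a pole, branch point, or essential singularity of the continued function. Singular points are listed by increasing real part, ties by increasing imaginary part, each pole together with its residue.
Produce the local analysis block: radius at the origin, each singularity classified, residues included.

Denominator factor (w + 7/5)^3: pole of order 3 at -7/5, modulus 7/5.
Denominator factor (w + 9): pole of order 1 at -9, modulus 9.
The radius of convergence is the smallest modulus among the singular points: 7/5.
At the order-1 pole -9 set g(w) = (w - (-9))*f(w) = (18/11 - 35*w/17)/(w + 7/5)**3.
Simple pole: residue = g(a) at a = -9, which is -471375/10261064.
At the order-3 pole -7/5 set g(w) = (w - (-7/5))^3*f(w) = (18/11 - 35*w/17)/(w + 9).
Order-3 pole: residue = g''(a)/2; g''(-7/5) = 471375/5130532, so the residue is 471375/10261064.
List the singular points by increasing real part (a conjugate pair: the negative imaginary part first).

Radius of convergence at 0: 7/5.
At -9: a pole of order 1; residue -471375/10261064.
At -7/5: a pole of order 3; residue 471375/10261064.


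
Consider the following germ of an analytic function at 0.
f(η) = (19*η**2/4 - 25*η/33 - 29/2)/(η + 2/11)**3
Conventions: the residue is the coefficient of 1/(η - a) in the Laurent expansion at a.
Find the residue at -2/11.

At the order-3 pole -2/11 set g(η) = (η - (-2/11))^3*f(η) = 19*η**2/4 - 25*η/33 - 29/2.
Order-3 pole: residue = g''(a)/2; g''(-2/11) = 19/2, so the residue is 19/4.

The residue is 19/4.


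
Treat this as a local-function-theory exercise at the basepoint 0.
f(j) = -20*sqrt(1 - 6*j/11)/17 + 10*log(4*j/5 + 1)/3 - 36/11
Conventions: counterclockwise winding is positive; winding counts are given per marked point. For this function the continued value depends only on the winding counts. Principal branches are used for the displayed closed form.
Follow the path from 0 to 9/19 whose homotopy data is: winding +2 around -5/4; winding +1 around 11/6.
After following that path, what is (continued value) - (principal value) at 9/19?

The rational part is single-valued and drops out of the difference; each branch term changes only by its own monodromy.
(-20/17)*sqrt(1 - j/(11/6)): winding +1 is odd, the square root flips sign, contributing -2*(-20/17)*sqrt(1 - (9/19)/(11/6)) = -2*(-20/17)*sqrt(155/209) = (40/3553)*sqrt(32395).
(10/3)*log(1 - j/(-5/4)): each positive loop around -5/4 adds 2*pi*i to the log, so winding +2 contributes (10/3)*(2)*2*pi*i = (40/3)*pi*i.
Summing the contributions at j = 9/19 gives ((40/3553)*sqrt(32395)) + ((40/3)*pi)*i.

Continued minus principal equals ((40/3553)*sqrt(32395)) + ((40/3)*pi)*i.


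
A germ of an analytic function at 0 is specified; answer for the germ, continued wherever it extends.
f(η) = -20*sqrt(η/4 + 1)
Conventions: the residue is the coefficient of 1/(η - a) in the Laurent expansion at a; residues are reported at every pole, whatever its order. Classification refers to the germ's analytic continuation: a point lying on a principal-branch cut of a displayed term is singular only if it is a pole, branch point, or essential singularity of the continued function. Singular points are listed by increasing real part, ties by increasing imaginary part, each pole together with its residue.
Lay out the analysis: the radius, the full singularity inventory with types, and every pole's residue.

Radius of convergence at 0: 4.
At -4: an algebraic (square-root) branch point.

Branch term (-20)*sqrt(1 - η/(-4)): its argument vanishes at η = -4, a square-root branch point, modulus 4.
The radius of convergence is the smallest modulus among the singular points: 4.


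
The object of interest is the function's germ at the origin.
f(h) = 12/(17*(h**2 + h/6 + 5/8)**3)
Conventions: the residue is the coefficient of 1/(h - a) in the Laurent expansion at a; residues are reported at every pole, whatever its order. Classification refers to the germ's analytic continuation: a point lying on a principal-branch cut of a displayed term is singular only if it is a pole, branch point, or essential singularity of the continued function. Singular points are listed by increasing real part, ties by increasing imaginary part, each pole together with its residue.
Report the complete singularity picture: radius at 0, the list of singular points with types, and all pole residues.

Denominator factor (h**2 + h/6 + 5/8)^3: discriminant -89/36, complex-conjugate roots (-1/12) + ((1/12)*sqrt(89))*i and (-1/12) - ((1/12)*sqrt(89))*i; poles of order 3, moduli (1/4)*sqrt(10) and (1/4)*sqrt(10).
The radius of convergence is the smallest modulus among the singular points: (1/4)*sqrt(10).
The factor h**2 + h/6 + 5/8 splits as (h - a)(h - a') with a = (-1/12) - ((1/12)*sqrt(89))*i, a' = (-1/12) + ((1/12)*sqrt(89))*i. At the order-3 pole a set g(h) = (h - a)^3*f(h) = [12/17] / (h - a')^3.
Order-3 pole: residue = g''(a)/2; g''((-1/12) - ((1/12)*sqrt(89))*i) = ((1119744/11984473)*sqrt(89))*i, so the residue is ((559872/11984473)*sqrt(89))*i.
The factor h**2 + h/6 + 5/8 splits as (h - a)(h - a') with a = (-1/12) + ((1/12)*sqrt(89))*i, a' = (-1/12) - ((1/12)*sqrt(89))*i. At the order-3 pole a set g(h) = (h - a)^3*f(h) = [12/17] / (h - a')^3.
Order-3 pole: residue = g''(a)/2; g''((-1/12) + ((1/12)*sqrt(89))*i) = -((1119744/11984473)*sqrt(89))*i, so the residue is -((559872/11984473)*sqrt(89))*i.
List the singular points by increasing real part (a conjugate pair: the negative imaginary part first).

Radius of convergence at 0: (1/4)*sqrt(10).
At (-1/12) - ((1/12)*sqrt(89))*i: a pole of order 3; residue ((559872/11984473)*sqrt(89))*i.
At (-1/12) + ((1/12)*sqrt(89))*i: a pole of order 3; residue -((559872/11984473)*sqrt(89))*i.


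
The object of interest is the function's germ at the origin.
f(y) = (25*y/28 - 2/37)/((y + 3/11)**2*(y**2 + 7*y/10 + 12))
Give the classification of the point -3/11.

The point is a pole of order 2.

The denominator factor y + 3/11 vanishes at -3/11 and appears to the power 2; the numerator there equals -3391/11396, nonzero, and no other factor vanishes.
Hence a pole whose order is the multiplicity, 2.


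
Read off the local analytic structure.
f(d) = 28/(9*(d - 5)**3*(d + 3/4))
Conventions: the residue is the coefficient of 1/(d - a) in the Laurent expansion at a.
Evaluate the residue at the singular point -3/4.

At the order-1 pole -3/4 set g(d) = (d - (-3/4))*f(d) = 28/(9*(d - 5)**3).
Simple pole: residue = g(a) at a = -3/4, which is -1792/109503.

The residue is -1792/109503.


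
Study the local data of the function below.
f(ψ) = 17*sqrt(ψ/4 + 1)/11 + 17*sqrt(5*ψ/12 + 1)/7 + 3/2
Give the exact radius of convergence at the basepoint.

The radius of convergence is 12/5.

Branch term (17/11)*sqrt(1 - ψ/(-4)): its argument vanishes at ψ = -4, a square-root branch point, modulus 4.
Branch term (17/7)*sqrt(1 - ψ/(-12/5)): its argument vanishes at ψ = -12/5, a square-root branch point, modulus 12/5.
The radius of convergence is the smallest modulus among the singular points: 12/5.


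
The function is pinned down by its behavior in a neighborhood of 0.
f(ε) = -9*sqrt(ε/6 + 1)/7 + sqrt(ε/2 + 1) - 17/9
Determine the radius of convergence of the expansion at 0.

The radius of convergence is 2.

Branch term (-9/7)*sqrt(1 - ε/(-6)): its argument vanishes at ε = -6, a square-root branch point, modulus 6.
Branch term (1)*sqrt(1 - ε/(-2)): its argument vanishes at ε = -2, a square-root branch point, modulus 2.
The radius of convergence is the smallest modulus among the singular points: 2.


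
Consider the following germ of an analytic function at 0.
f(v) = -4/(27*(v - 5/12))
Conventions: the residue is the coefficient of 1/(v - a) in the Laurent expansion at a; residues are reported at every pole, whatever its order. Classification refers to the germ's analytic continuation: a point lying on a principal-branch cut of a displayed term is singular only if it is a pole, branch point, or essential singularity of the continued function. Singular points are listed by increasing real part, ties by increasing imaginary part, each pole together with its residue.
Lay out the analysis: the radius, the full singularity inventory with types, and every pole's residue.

Radius of convergence at 0: 5/12.
At 5/12: a pole of order 1; residue -4/27.

Denominator factor (v - 5/12): pole of order 1 at 5/12, modulus 5/12.
The radius of convergence is the smallest modulus among the singular points: 5/12.
At the order-1 pole 5/12 set g(v) = (v - (5/12))*f(v) = -4/27.
Simple pole: residue = g(a) at a = 5/12, which is -4/27.


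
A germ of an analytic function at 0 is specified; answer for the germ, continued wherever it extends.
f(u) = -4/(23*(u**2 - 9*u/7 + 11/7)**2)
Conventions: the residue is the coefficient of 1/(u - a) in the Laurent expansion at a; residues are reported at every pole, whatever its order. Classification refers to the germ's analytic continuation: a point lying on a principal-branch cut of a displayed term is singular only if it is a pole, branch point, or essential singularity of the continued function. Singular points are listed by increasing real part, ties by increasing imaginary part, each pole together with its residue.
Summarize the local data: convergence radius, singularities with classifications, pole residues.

Denominator factor (u**2 - 9*u/7 + 11/7)^2: discriminant -227/49, complex-conjugate roots (9/14) + ((1/14)*sqrt(227))*i and (9/14) - ((1/14)*sqrt(227))*i; poles of order 2, moduli (1/7)*sqrt(77) and (1/7)*sqrt(77).
The radius of convergence is the smallest modulus among the singular points: (1/7)*sqrt(77).
The factor u**2 - 9*u/7 + 11/7 splits as (u - a)(u - a') with a = (9/14) - ((1/14)*sqrt(227))*i, a' = (9/14) + ((1/14)*sqrt(227))*i. At the order-2 pole a set g(u) = (u - a)^2*f(u) = [-4/23] / (u - a')^2.
Order-2 pole: residue = g'(a); g'((9/14) - ((1/14)*sqrt(227))*i) = -((2744/1185167)*sqrt(227))*i, so the residue is -((2744/1185167)*sqrt(227))*i.
The factor u**2 - 9*u/7 + 11/7 splits as (u - a)(u - a') with a = (9/14) + ((1/14)*sqrt(227))*i, a' = (9/14) - ((1/14)*sqrt(227))*i. At the order-2 pole a set g(u) = (u - a)^2*f(u) = [-4/23] / (u - a')^2.
Order-2 pole: residue = g'(a); g'((9/14) + ((1/14)*sqrt(227))*i) = ((2744/1185167)*sqrt(227))*i, so the residue is ((2744/1185167)*sqrt(227))*i.
List the singular points by increasing real part (a conjugate pair: the negative imaginary part first).

Radius of convergence at 0: (1/7)*sqrt(77).
At (9/14) - ((1/14)*sqrt(227))*i: a pole of order 2; residue -((2744/1185167)*sqrt(227))*i.
At (9/14) + ((1/14)*sqrt(227))*i: a pole of order 2; residue ((2744/1185167)*sqrt(227))*i.


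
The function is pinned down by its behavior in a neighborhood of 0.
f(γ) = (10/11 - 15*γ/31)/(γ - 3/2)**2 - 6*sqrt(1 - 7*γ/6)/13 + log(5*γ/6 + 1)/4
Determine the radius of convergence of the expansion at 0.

Denominator factor (γ - 3/2)^2: pole of order 2 at 3/2, modulus 3/2.
Branch term (-6/13)*sqrt(1 - γ/(6/7)): its argument vanishes at γ = 6/7, a square-root branch point, modulus 6/7.
Branch term (1/4)*log(1 - γ/(-6/5)): its argument vanishes at γ = -6/5, a logarithmic branch point, modulus 6/5.
The radius of convergence is the smallest modulus among the singular points: 6/7.

The radius of convergence is 6/7.


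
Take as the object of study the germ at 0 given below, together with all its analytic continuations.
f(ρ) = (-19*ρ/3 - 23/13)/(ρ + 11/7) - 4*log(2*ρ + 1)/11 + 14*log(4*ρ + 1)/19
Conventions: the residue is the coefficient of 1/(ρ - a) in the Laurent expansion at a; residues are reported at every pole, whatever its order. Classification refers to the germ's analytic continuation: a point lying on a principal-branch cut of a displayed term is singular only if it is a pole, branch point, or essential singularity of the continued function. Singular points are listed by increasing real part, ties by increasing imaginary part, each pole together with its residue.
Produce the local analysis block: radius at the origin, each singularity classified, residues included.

Denominator factor (ρ + 11/7): pole of order 1 at -11/7, modulus 11/7.
Branch term (-4/11)*log(1 - ρ/(-1/2)): its argument vanishes at ρ = -1/2, a logarithmic branch point, modulus 1/2.
Branch term (14/19)*log(1 - ρ/(-1/4)): its argument vanishes at ρ = -1/4, a logarithmic branch point, modulus 1/4.
The radius of convergence is the smallest modulus among the singular points: 1/4.
The branch terms are analytic at -11/7 and contribute nothing to the residue; only the rational part matters.
At the order-1 pole -11/7 set g(ρ) = (ρ - (-11/7))*(rational part) = -19*ρ/3 - 23/13.
Simple pole: residue = g(a) at a = -11/7, which is 2234/273.
List the singular points by increasing real part (a conjugate pair: the negative imaginary part first).

Radius of convergence at 0: 1/4.
At -11/7: a pole of order 1; residue 2234/273.
At -1/2: a logarithmic branch point.
At -1/4: a logarithmic branch point.


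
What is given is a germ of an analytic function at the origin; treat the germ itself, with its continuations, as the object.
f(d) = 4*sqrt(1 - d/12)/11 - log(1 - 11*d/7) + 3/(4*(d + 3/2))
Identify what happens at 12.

The point is an algebraic (square-root) branch point.

The term (4/11)*sqrt(1 - d/(12)) has argument 1 - 12/(12) = 0 at 12: a square-root (algebraic, two-sheeted) branch point; the remaining terms are analytic or single-valued there.


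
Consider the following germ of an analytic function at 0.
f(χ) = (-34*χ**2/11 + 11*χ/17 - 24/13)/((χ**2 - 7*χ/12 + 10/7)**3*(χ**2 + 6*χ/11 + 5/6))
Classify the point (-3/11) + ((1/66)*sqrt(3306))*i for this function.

The point is a pole of order 1.

The denominator factor χ**2 + 6*χ/11 + 5/6 vanishes at (-3/11) + ((1/66)*sqrt(3306))*i and appears to the power 1; the numerator there equals (82358/882453) + ((4799/135762)*sqrt(3306))*i, nonzero, and no other factor vanishes.
Hence a pole whose order is the multiplicity, 1.


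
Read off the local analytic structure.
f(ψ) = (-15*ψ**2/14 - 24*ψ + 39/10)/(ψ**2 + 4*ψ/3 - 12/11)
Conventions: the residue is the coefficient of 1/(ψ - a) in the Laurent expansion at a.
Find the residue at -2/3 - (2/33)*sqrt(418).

The factor ψ**2 + 4*ψ/3 - 12/11 splits as (ψ - a)(ψ - a') with a = -2/3 - (2/33)*sqrt(418), a' = -2/3 + (2/33)*sqrt(418). At the order-1 pole a set g(ψ) = (ψ - a)*f(ψ) = [-15*ψ**2/14 - 24*ψ + 39/10] / (ψ - a').
Simple pole: residue = g(a) at a = -2/3 - (2/33)*sqrt(418), which is -79/7 - (5867/16720)*sqrt(418).

The residue is -79/7 - (5867/16720)*sqrt(418).


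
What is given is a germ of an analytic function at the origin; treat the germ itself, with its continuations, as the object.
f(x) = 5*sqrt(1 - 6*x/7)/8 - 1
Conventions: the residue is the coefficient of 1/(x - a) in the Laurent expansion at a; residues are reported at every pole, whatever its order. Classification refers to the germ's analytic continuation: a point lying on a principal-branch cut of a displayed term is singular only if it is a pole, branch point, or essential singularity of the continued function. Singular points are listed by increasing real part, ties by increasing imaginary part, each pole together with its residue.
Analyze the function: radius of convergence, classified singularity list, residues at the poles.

Radius of convergence at 0: 7/6.
At 7/6: an algebraic (square-root) branch point.

Branch term (5/8)*sqrt(1 - x/(7/6)): its argument vanishes at x = 7/6, a square-root branch point, modulus 7/6.
The radius of convergence is the smallest modulus among the singular points: 7/6.
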